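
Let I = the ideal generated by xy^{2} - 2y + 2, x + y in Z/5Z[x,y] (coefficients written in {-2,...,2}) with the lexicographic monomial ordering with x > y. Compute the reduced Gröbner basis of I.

G = {x + y, y^{3} + 2y - 2}

f_1 = xy^{2} - 2y + 2, LT = xy^{2}.
f_2 = x + y, LT = x.

S(f_1,f_2): lcm = xy^{2}. S = -y^{3} - 2y + 2.
  leading term y^{3}: no divisor's leading term divides it; move -y^{3} to the remainder.
  leading term y: no divisor's leading term divides it; move -2y to the remainder.
  leading term 1: no divisor's leading term divides it; move 2 to the remainder.
  remainder -y^{3} - 2y + 2 ≠ 0; add g_3 = -y^{3} - 2y + 2 to the basis.

The other S-polynomials (S(f_1,g_3), S(f_2,g_3)) all reduce to 0 modulo the current basis, so we have a Gröbner basis.
Inter-reduce: drop elements whose leading term is divisible by another's, tail-reduce, and make monic.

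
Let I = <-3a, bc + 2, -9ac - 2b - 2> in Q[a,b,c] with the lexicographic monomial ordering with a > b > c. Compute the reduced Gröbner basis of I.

Buchberger's algorithm terminates because the ascending chain of leading-term ideals stabilizes.

f_1 = -3a, LT = a.
f_2 = bc + 2, LT = bc.
f_3 = -9ac - 2b - 2, LT = ac.

S(f_1,f_3): lcm = ac. S = -\tfrac{2}{9}b - \tfrac{2}{9}.
  reduce S modulo (f_1, f_2, f_3):
  remainder -\tfrac{2}{9}b - \tfrac{2}{9} ≠ 0; add g_4 = -\tfrac{2}{9}b - \tfrac{2}{9} to the basis.

S(f_2,g_4): lcm = bc. S = -c + 2.
  reduce S modulo (f_1, f_2, f_3, g_4):
  remainder -c + 2 ≠ 0; add g_5 = -c + 2 to the basis.

The other S-polynomials (S(f_1,f_2), S(f_2,f_3), S(f_1,g_4), S(f_3,g_4), S(f_1,g_5), S(f_2,g_5), S(f_3,g_5), S(g_4,g_5)) all reduce to 0 modulo the current basis, so we have a Gröbner basis.
Inter-reduce: drop elements whose leading term is divisible by another's, tail-reduce, and make monic.

G = {a, b + 1, c - 2}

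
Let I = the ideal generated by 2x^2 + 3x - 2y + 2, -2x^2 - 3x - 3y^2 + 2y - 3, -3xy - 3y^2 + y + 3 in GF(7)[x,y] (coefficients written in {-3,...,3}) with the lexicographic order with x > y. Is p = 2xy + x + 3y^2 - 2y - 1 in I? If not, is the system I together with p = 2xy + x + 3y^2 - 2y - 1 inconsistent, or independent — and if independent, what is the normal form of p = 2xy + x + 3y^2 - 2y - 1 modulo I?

First compute the reduced Gröbner basis of I by Buchberger's algorithm.
f_1 = 2x^2 + 3x - 2y + 2, LT = x^2.
f_2 = -2x^2 - 3x - 3y^2 + 2y - 3, LT = x^2.
f_3 = -3xy - 3y^2 + y + 3, LT = xy.

S(f_1,f_2): lcm = x^2. S = 2y^2 + 3.
  leading term y^2: no divisor's leading term divides it; move 2y^2 to the remainder.
  leading term 1: no divisor's leading term divides it; move 3 to the remainder.
  remainder 2y^2 + 3 ≠ 0; add h_4 = 2y^2 + 3 to the basis.

S(f_1,f_3): lcm = x^2y. S = -xy^2 + 3xy + x - y^2 + y.
  leading term xy^2: subtract (-2y)·f_3 from -xy^2 + 3xy + x - y^2 + y → 3xy + x + y^3 + y^2
  leading term xy: subtract (-1)·f_3 from 3xy + x + y^3 + y^2 → x + y^3 - 2y^2 + y + 3
  leading term x: no divisor's leading term divides it; move x to the remainder.
  leading term y^3: subtract (-3y)·h_4 from y^3 - 2y^2 + y + 3 → -2y^2 + 3y + 3
  leading term y^2: subtract (-1)·h_4 from -2y^2 + 3y + 3 → 3y - 1
  leading term y: no divisor's leading term divides it; move 3y to the remainder.
  leading term 1: no divisor's leading term divides it; move -1 to the remainder.
  remainder x + 3y - 1 ≠ 0; add h_5 = x + 3y - 1 to the basis.

S(f_3,h_4): lcm = xy^2. S = 2x + y^3 + 2y^2 - y.
  leading term x: subtract (2)·h_5 from 2x + y^3 + 2y^2 - y → y^3 + 2y^2 + 2
  leading term y^3: subtract (-3y)·h_4 from y^3 + 2y^2 + 2 → 2y^2 + 2y + 2
  leading term y^2: subtract (1)·h_4 from 2y^2 + 2y + 2 → 2y - 1
  leading term y: no divisor's leading term divides it; move 2y to the remainder.
  leading term 1: no divisor's leading term divides it; move -1 to the remainder.
  remainder 2y - 1 ≠ 0; add h_6 = 2y - 1 to the basis.

The other S-polynomials (S(f_2,f_3), S(f_1,h_4), S(f_2,h_4), S(f_1,h_5), S(f_2,h_5), S(f_3,h_5), S(h_4,h_5), S(f_1,h_6), S(f_2,h_6), S(f_3,h_6), S(h_4,h_6), S(h_5,h_6)) all reduce to 0 modulo the current basis, so we have a Gröbner basis.
Inter-reduce: drop elements whose leading term is divisible by another's, tail-reduce, and make monic.
Reduced Gröbner basis: {x - 3, y + 3}.
Label its elements g_1 = x - 3, g_2 = y + 3.

Reduce p = 2xy + x + 3y^2 - 2y - 1 modulo G:
  leading term xy: subtract (2y)·g_1 from 2xy + x + 3y^2 - 2y - 1 → x + 3y^2 - 3y - 1
  leading term x: subtract (1)·g_1 from x + 3y^2 - 3y - 1 → 3y^2 - 3y + 2
  leading term y^2: subtract (3y)·g_2 from 3y^2 - 3y + 2 → 2y + 2
  leading term y: subtract (2)·g_2 from 2y + 2 → 3
  leading term 1: no divisor's leading term divides it; move 3 to the remainder.
  normal form = 3.
The normal form is nonzero, so p ∉ I. Since p minus its normal form lies in I, I + (p) = I + (r) where r = 3; decide whether this ideal is the whole ring.
Here r = 3 is a nonzero constant, hence a unit: 1 ∈ I + (p), the Gröbner basis of I + (p) is {1}, and the enlarged system has no common solution — adjoining p is inconsistent.

Adjoining 2xy + x + 3y^2 - 2y - 1 makes the ideal the whole ring: the system is inconsistent.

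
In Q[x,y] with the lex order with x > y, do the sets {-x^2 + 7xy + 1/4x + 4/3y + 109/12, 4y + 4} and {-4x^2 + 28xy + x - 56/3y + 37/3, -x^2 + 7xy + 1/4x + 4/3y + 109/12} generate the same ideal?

Equality of ideals is decidable: compute both reduced Gröbner bases (unique for the ordering) and check whether they agree.
Buchberger on the first generating set:
f_1 = -x^2 + 7xy + 1/4x + 4/3y + 109/12, LT = x^2.
f_2 = 4y + 4, LT = y.

The S-polynomials (S(f_1,f_2)) all reduce to 0 modulo the current basis, so we have a Gröbner basis.
Inter-reduce: drop elements whose leading term is divisible by another's, tail-reduce, and make monic.
Reduced Gröbner basis: {x^2 + 27/4x - 31/4, y + 1}.

Buchberger on the second generating set:
h_1 = -4x^2 + 28xy + x - 56/3y + 37/3, LT = x^2.
h_2 = -x^2 + 7xy + 1/4x + 4/3y + 109/12, LT = x^2.

S(h_1,h_2): lcm = x^2. S = 6y + 6.
  leading term y: no divisor's leading term divides it; move 6y to the remainder.
  leading term 1: no divisor's leading term divides it; move 6 to the remainder.
  remainder 6y + 6 ≠ 0; add k_3 = 6y + 6 to the basis.

The other S-polynomials (S(h_1,k_3), S(h_2,k_3)) all reduce to 0 modulo the current basis, so we have a Gröbner basis.
Inter-reduce: drop elements whose leading term is divisible by another's, tail-reduce, and make monic.
Reduced Gröbner basis: {x^2 + 27/4x - 31/4, y + 1}.

These coincide, so the ideals are equal.
The same test decides containment: I ⊆ J iff every generator of I reduces to 0 modulo a Gröbner basis of J.

Yes, the ideals are equal.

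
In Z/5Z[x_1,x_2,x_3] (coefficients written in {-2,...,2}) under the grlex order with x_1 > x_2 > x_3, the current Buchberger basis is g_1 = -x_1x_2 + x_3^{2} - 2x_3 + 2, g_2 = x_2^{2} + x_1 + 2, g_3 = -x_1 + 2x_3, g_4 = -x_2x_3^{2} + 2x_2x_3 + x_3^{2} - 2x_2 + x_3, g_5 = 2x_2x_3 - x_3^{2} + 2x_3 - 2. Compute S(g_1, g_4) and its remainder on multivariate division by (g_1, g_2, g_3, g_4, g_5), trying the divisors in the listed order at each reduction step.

lcm(LM(g_1), LM(g_4)) = x_1x_2x_3^{2}.
S = (lcm/LT(g_1))·g_1 − (lcm/LT(g_4))·g_4 = -x_3^{4} + 2x_1x_2x_3 + x_1x_3^{2} + 2x_3^{3} - 2x_1x_2 + x_1x_3 - 2x_3^{2}.
Reduce S modulo (g_1, g_2, g_3, g_4, g_5) in that order:
  leading term x_3^{4}: no divisor's leading term divides it; move -x_3^{4} to the remainder.
  leading term x_1x_2x_3: subtract (-2x_3)·g_1 from 2x_1x_2x_3 + x_1x_3^{2} + 2x_3^{3} - 2x_1x_2 + x_1x_3 - 2x_3^{2} → x_1x_3^{2} - x_3^{3} - 2x_1x_2 + x_1x_3 - x_3^{2} - x_3
  leading term x_1x_3^{2}: subtract (-x_3^{2})·g_3 from x_1x_3^{2} - x_3^{3} - 2x_1x_2 + x_1x_3 - x_3^{2} - x_3 → x_3^{3} - 2x_1x_2 + x_1x_3 - x_3^{2} - x_3
  leading term x_3^{3}: no divisor's leading term divides it; move x_3^{3} to the remainder.
  leading term x_1x_2: subtract (2)·g_1 from -2x_1x_2 + x_1x_3 - x_3^{2} - x_3 → x_1x_3 + 2x_3^{2} - 2x_3 + 1
  leading term x_1x_3: subtract (-x_3)·g_3 from x_1x_3 + 2x_3^{2} - 2x_3 + 1 → -x_3^{2} - 2x_3 + 1
  leading term x_3^{2}: no divisor's leading term divides it; move -x_3^{2} to the remainder.
  leading term x_3: no divisor's leading term divides it; move -2x_3 to the remainder.
  leading term 1: no divisor's leading term divides it; move 1 to the remainder.
The remainder -x_3^{4} + x_3^{3} - x_3^{2} - 2x_3 + 1 is nonzero, so it would be added as the next basis element.

S(g_1, g_4) = -x_3^{4} + 2x_1x_2x_3 + x_1x_3^{2} + 2x_3^{3} - 2x_1x_2 + x_1x_3 - 2x_3^{2}; remainder on division = -x_3^{4} + x_3^{3} - x_3^{2} - 2x_3 + 1.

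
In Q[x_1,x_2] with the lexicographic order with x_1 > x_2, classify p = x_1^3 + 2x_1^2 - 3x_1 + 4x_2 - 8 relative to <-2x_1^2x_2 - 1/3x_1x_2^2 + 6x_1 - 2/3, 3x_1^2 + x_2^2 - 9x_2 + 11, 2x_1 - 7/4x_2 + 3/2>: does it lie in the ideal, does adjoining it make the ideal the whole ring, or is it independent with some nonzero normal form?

First compute the reduced Gröbner basis of I by Buchberger's algorithm.
f_1 = -2x_1^2x_2 - 1/3x_1x_2^2 + 6x_1 - 2/3, LT = x_1^2x_2.
f_2 = 3x_1^2 + x_2^2 - 9x_2 + 11, LT = x_1^2.
f_3 = 2x_1 - 7/4x_2 + 3/2, LT = x_1.

S(f_1,f_2): lcm = x_1^2x_2. S = 1/6x_1x_2^2 - 3x_1 - 1/3x_2^3 + 3x_2^2 - 11/3x_2 + 1/3.
  reduce S modulo (f_1, f_2, f_3):
  remainder -3/16x_2^3 + 23/8x_2^2 - 151/24x_2 + 31/12 ≠ 0; add h_4 = -3/16x_2^3 + 23/8x_2^2 - 151/24x_2 + 31/12 to the basis.

S(f_1,f_3): lcm = x_1^2x_2. S = 25/24x_1x_2^2 - 3/4x_1x_2 - 3x_1 + 1/3.
  reduce S modulo (f_1, f_2, f_3, h_4):
  remainder 3611/288x_2^2 - 28207/864x_2 + 6541/432 ≠ 0; add h_5 = 3611/288x_2^2 - 28207/864x_2 + 6541/432 to the basis.

S(f_2,f_3): lcm = x_1^2. S = 7/8x_1x_2 - 3/4x_1 + 1/3x_2^2 - 3x_2 + 11/3.
  reduce S modulo (f_1, f_2, f_3, h_4, h_5):
  remainder -3018047/2079936x_2 + 3018047/1039968 ≠ 0; add h_6 = -3018047/2079936x_2 + 3018047/1039968 to the basis.

The other S-polynomials (S(f_1,h_4), S(f_2,h_4), S(f_3,h_4), S(f_1,h_5), S(f_2,h_5), S(f_3,h_5), S(h_4,h_5), S(f_1,h_6), S(f_2,h_6), S(f_3,h_6), S(h_4,h_6), S(h_5,h_6)) all reduce to 0 modulo the current basis, so we have a Gröbner basis.
Inter-reduce: drop elements whose leading term is divisible by another's, tail-reduce, and make monic.
Reduced Gröbner basis: {x_1 - 1, x_2 - 2}.
Label its elements g_1 = x_1 - 1, g_2 = x_2 - 2.

Reduce p = x_1^3 + 2x_1^2 - 3x_1 + 4x_2 - 8 modulo G:
  leading term x_1^3: subtract (x_1^2)·g_1 from x_1^3 + 2x_1^2 - 3x_1 + 4x_2 - 8 → 3x_1^2 - 3x_1 + 4x_2 - 8
  leading term x_1^2: subtract (3x_1)·g_1 from 3x_1^2 - 3x_1 + 4x_2 - 8 → 4x_2 - 8
  leading term x_2: subtract (4)·g_2 from 4x_2 - 8 → 0
  normal form = 0.
Since the normal form is 0, p ∈ I.

x_1^3 + 2x_1^2 - 3x_1 + 4x_2 - 8 lies in I (it reduces to 0).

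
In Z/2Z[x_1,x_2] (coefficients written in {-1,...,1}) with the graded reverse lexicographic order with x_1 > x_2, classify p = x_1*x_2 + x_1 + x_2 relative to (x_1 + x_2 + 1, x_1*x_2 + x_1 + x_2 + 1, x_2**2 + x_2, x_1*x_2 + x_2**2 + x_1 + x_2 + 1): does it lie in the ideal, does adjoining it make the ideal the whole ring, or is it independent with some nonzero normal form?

First compute the reduced Gröbner basis of I by Buchberger's algorithm.
f_1 = x_1 + x_2 + 1, LT = x_1.
f_2 = x_1*x_2 + x_1 + x_2 + 1, LT = x_1*x_2.
f_3 = x_2**2 + x_2, LT = x_2**2.
f_4 = x_1*x_2 + x_2**2 + x_1 + x_2 + 1, LT = x_1*x_2.

S(f_1,f_2): lcm = x_1*x_2. S = x_2**2 + x_1 + 1.
  leading term x_2**2: subtract (1)·f_3 from x_2**2 + x_1 + 1 → x_1 + x_2 + 1
  leading term x_1: subtract (1)·f_1 from x_1 + x_2 + 1 → 0
  remainder 0.

S(f_1,f_3): leading monomials are coprime, so the S-polynomial reduces to 0 (Buchberger's first criterion).
S(f_1,f_4): lcm = x_1*x_2. S = x_1 + 1.
  leading term x_1: subtract (1)·f_1 from x_1 + 1 → x_2
  leading term x_2: no divisor's leading term divides it; move x_2 to the remainder.
  remainder x_2 ≠ 0; add h_5 = x_2 to the basis.

S(f_2,f_3): lcm = x_1*x_2**2. S = x_2**2 + x_2.
  leading term x_2**2: subtract (1)·f_3 from x_2**2 + x_2 → 0
  remainder 0.

S(f_2,f_4): lcm = x_1*x_2. S = x_2**2.
  leading term x_2**2: subtract (1)·f_3 from x_2**2 → x_2
  leading term x_2: subtract (1)·h_5 from x_2 → 0
  remainder 0.

S(f_3,f_4): lcm = x_1*x_2**2. S = x_2**3 + x_2**2 + x_2.
  leading term x_2**3: subtract (x_2)·f_3 from x_2**3 + x_2**2 + x_2 → x_2
  leading term x_2: subtract (1)·h_5 from x_2 → 0
  remainder 0.

S(f_1,h_5): leading monomials are coprime, so the S-polynomial reduces to 0 (Buchberger's first criterion).
S(f_2,h_5): lcm = x_1*x_2. S = x_1 + x_2 + 1.
  leading term x_1: subtract (1)·f_1 from x_1 + x_2 + 1 → 0
  remainder 0.

S(f_3,h_5): lcm = x_2**2. S = x_2.
  leading term x_2: subtract (1)·h_5 from x_2 → 0
  remainder 0.

S(f_4,h_5): lcm = x_1*x_2. S = x_2**2 + x_1 + x_2 + 1.
  leading term x_2**2: subtract (1)·f_3 from x_2**2 + x_1 + x_2 + 1 → x_1 + 1
  leading term x_1: subtract (1)·f_1 from x_1 + 1 → x_2
  leading term x_2: subtract (1)·h_5 from x_2 → 0
  remainder 0.

Every S-polynomial of the final basis reduces to 0, so we have a Gröbner basis.
Inter-reduce: drop elements whose leading term is divisible by another's, tail-reduce, and make monic.
Reduced Gröbner basis: {x_1 + 1, x_2}.
Label its elements g_1 = x_1 + 1, g_2 = x_2.

Reduce p = x_1*x_2 + x_1 + x_2 modulo G:
  leading term x_1*x_2: subtract (x_2)·g_1 from x_1*x_2 + x_1 + x_2 → x_1
  leading term x_1: subtract (1)·g_1 from x_1 → 1
  leading term 1: no divisor's leading term divides it; move 1 to the remainder.
  normal form = 1.
The normal form is nonzero, so p ∉ I. Since p minus its normal form lies in I, I + (p) = I + (r) where r = 1; decide whether this ideal is the whole ring.
Here r = 1 is a nonzero constant, hence a unit: 1 ∈ I + (p), the Gröbner basis of I + (p) is {1}, and the enlarged system has no common solution — adjoining p is inconsistent.

Adjoining x_1*x_2 + x_1 + x_2 makes the ideal the whole ring: the system is inconsistent.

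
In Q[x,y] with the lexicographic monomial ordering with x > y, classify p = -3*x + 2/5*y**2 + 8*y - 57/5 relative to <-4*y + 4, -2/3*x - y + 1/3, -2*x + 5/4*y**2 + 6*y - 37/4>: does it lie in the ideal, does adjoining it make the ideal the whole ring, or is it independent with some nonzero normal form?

-3*x + 2/5*y**2 + 8*y - 57/5 lies in I (it reduces to 0).

First compute the reduced Gröbner basis of I by Buchberger's algorithm.
f_1 = -4*y + 4, LT = y.
f_2 = -2/3*x - y + 1/3, LT = x.
f_3 = -2*x + 5/4*y**2 + 6*y - 37/4, LT = x.

The S-polynomials (S(f_1,f_2), S(f_1,f_3), S(f_2,f_3)) all reduce to 0 modulo the current basis, so we have a Gröbner basis.
Inter-reduce: drop elements whose leading term is divisible by another's, tail-reduce, and make monic.
Reduced Gröbner basis: {x + 1, y - 1}.
Label its elements g_1 = x + 1, g_2 = y - 1.

Reduce p = -3*x + 2/5*y**2 + 8*y - 57/5 modulo G:
  leading term x: subtract (-3)·g_1 from -3*x + 2/5*y**2 + 8*y - 57/5 → 2/5*y**2 + 8*y - 42/5
  leading term y**2: subtract (2/5*y)·g_2 from 2/5*y**2 + 8*y - 42/5 → 42/5*y - 42/5
  leading term y: subtract (42/5)·g_2 from 42/5*y - 42/5 → 0
  normal form = 0.
Since the normal form is 0, p ∈ I.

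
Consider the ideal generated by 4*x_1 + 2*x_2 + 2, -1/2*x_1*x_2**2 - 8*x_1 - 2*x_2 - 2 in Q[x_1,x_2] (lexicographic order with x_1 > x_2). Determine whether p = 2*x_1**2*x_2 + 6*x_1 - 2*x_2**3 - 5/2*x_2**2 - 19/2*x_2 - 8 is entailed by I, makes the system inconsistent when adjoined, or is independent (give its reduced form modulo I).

Adjoining 2*x_1**2*x_2 + 6*x_1 - 2*x_2**3 - 5/2*x_2**2 - 19/2*x_2 - 8 makes the ideal the whole ring: the system is inconsistent.

First compute the reduced Gröbner basis of I by Buchberger's algorithm.
f_1 = 4*x_1 + 2*x_2 + 2, LT = x_1.
f_2 = -1/2*x_1*x_2**2 - 8*x_1 - 2*x_2 - 2, LT = x_1*x_2**2.

S(f_1,f_2): lcm = x_1*x_2**2. S = -16*x_1 + 1/2*x_2**3 + 1/2*x_2**2 - 4*x_2 - 4.
  leading term x_1: subtract (-4)·f_1 from -16*x_1 + 1/2*x_2**3 + 1/2*x_2**2 - 4*x_2 - 4 → 1/2*x_2**3 + 1/2*x_2**2 + 4*x_2 + 4
  leading term x_2**3: no divisor's leading term divides it; move 1/2*x_2**3 to the remainder.
  leading term x_2**2: no divisor's leading term divides it; move 1/2*x_2**2 to the remainder.
  leading term x_2: no divisor's leading term divides it; move 4*x_2 to the remainder.
  leading term 1: no divisor's leading term divides it; move 4 to the remainder.
  remainder 1/2*x_2**3 + 1/2*x_2**2 + 4*x_2 + 4 ≠ 0; add h_3 = 1/2*x_2**3 + 1/2*x_2**2 + 4*x_2 + 4 to the basis.

S(f_1,h_3): leading monomials are coprime, so the S-polynomial reduces to 0 (Buchberger's first criterion).
S(f_2,h_3): lcm = x_1*x_2**3. S = -x_1*x_2**2 + 8*x_1*x_2 - 8*x_1 + 4*x_2**2 + 4*x_2.
  leading term x_1*x_2**2: subtract (-1/4*x_2**2)·f_1 from -x_1*x_2**2 + 8*x_1*x_2 - 8*x_1 + 4*x_2**2 + 4*x_2 → 8*x_1*x_2 - 8*x_1 + 1/2*x_2**3 + 9/2*x_2**2 + 4*x_2
  leading term x_1*x_2: subtract (2*x_2)·f_1 from 8*x_1*x_2 - 8*x_1 + 1/2*x_2**3 + 9/2*x_2**2 + 4*x_2 → -8*x_1 + 1/2*x_2**3 + 1/2*x_2**2
  leading term x_1: subtract (-2)·f_1 from -8*x_1 + 1/2*x_2**3 + 1/2*x_2**2 → 1/2*x_2**3 + 1/2*x_2**2 + 4*x_2 + 4
  leading term x_2**3: subtract (1)·h_3 from 1/2*x_2**3 + 1/2*x_2**2 + 4*x_2 + 4 → 0
  remainder 0.

Every S-polynomial of the final basis reduces to 0, so we have a Gröbner basis.
Inter-reduce: drop elements whose leading term is divisible by another's, tail-reduce, and make monic.
Reduced Gröbner basis: {x_1 + 1/2*x_2 + 1/2, x_2**3 + x_2**2 + 8*x_2 + 8}.
Label its elements g_1 = x_1 + 1/2*x_2 + 1/2, g_2 = x_2**3 + x_2**2 + 8*x_2 + 8.

Reduce p = 2*x_1**2*x_2 + 6*x_1 - 2*x_2**3 - 5/2*x_2**2 - 19/2*x_2 - 8 modulo G:
  leading term x_1**2*x_2: subtract (2*x_1*x_2)·g_1 from 2*x_1**2*x_2 + 6*x_1 - 2*x_2**3 - 5/2*x_2**2 - 19/2*x_2 - 8 → -x_1*x_2**2 - x_1*x_2 + 6*x_1 - 2*x_2**3 - 5/2*x_2**2 - 19/2*x_2 - 8
  leading term x_1*x_2**2: subtract (-x_2**2)·g_1 from -x_1*x_2**2 - x_1*x_2 + 6*x_1 - 2*x_2**3 - 5/2*x_2**2 - 19/2*x_2 - 8 → -x_1*x_2 + 6*x_1 - 3/2*x_2**3 - 2*x_2**2 - 19/2*x_2 - 8
  leading term x_1*x_2: subtract (-x_2)·g_1 from -x_1*x_2 + 6*x_1 - 3/2*x_2**3 - 2*x_2**2 - 19/2*x_2 - 8 → 6*x_1 - 3/2*x_2**3 - 3/2*x_2**2 - 9*x_2 - 8
  leading term x_1: subtract (6)·g_1 from 6*x_1 - 3/2*x_2**3 - 3/2*x_2**2 - 9*x_2 - 8 → -3/2*x_2**3 - 3/2*x_2**2 - 12*x_2 - 11
  leading term x_2**3: subtract (-3/2)·g_2 from -3/2*x_2**3 - 3/2*x_2**2 - 12*x_2 - 11 → 1
  leading term 1: no divisor's leading term divides it; move 1 to the remainder.
  normal form = 1.
The normal form is nonzero, so p ∉ I. Since p minus its normal form lies in I, I + (p) = I + (r) where r = 1; decide whether this ideal is the whole ring.
Here r = 1 is a nonzero constant, hence a unit: 1 ∈ I + (p), the Gröbner basis of I + (p) is {1}, and the enlarged system has no common solution — adjoining p is inconsistent.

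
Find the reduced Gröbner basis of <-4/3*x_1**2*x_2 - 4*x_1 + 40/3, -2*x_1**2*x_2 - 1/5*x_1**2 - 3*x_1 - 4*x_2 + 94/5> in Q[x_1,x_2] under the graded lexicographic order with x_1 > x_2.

f_1 = -4/3*x_1**2*x_2 - 4*x_1 + 40/3, LT = x_1**2*x_2.
f_2 = -2*x_1**2*x_2 - 1/5*x_1**2 - 3*x_1 - 4*x_2 + 94/5, LT = x_1**2*x_2.

S(f_1,f_2): lcm = x_1**2*x_2. S = -1/10*x_1**2 + 3/2*x_1 - 2*x_2 - 3/5.
  reduce S modulo (f_1, f_2):
  remainder -1/10*x_1**2 + 3/2*x_1 - 2*x_2 - 3/5 ≠ 0; add g_3 = -1/10*x_1**2 + 3/2*x_1 - 2*x_2 - 3/5 to the basis.

S(f_1,g_3): lcm = x_1**2*x_2. S = 15*x_1*x_2 - 20*x_2**2 + 3*x_1 - 6*x_2 - 10.
  reduce S modulo (f_1, f_2, g_3):
  remainder 15*x_1*x_2 - 20*x_2**2 + 3*x_1 - 6*x_2 - 10 ≠ 0; add g_4 = 15*x_1*x_2 - 20*x_2**2 + 3*x_1 - 6*x_2 - 10 to the basis.

S(f_1,g_4): lcm = x_1**2*x_2. S = 4/3*x_1*x_2**2 - 1/5*x_1**2 + 2/5*x_1*x_2 + 11/3*x_1 - 10.
  reduce S modulo (f_1, f_2, g_3, g_4):
  remainder 16/9*x_2**3 + 32/45*x_2**2 + 16/25*x_1 + 1112/225*x_2 - 392/45 ≠ 0; add g_5 = 16/9*x_2**3 + 32/45*x_2**2 + 16/25*x_1 + 1112/225*x_2 - 392/45 to the basis.

The other S-polynomials (S(f_2,g_3), S(f_2,g_4), S(g_3,g_4), S(f_1,g_5), S(f_2,g_5), S(g_3,g_5), S(g_4,g_5)) all reduce to 0 modulo the current basis, so we have a Gröbner basis.
Inter-reduce: drop elements whose leading term is divisible by another's, tail-reduce, and make monic.

G = {x_2**3 + 2/5*x_2**2 + 9/25*x_1 + 139/50*x_2 - 49/10, x_1**2 - 15*x_1 + 20*x_2 + 6, x_1*x_2 - 4/3*x_2**2 + 1/5*x_1 - 2/5*x_2 - 2/3}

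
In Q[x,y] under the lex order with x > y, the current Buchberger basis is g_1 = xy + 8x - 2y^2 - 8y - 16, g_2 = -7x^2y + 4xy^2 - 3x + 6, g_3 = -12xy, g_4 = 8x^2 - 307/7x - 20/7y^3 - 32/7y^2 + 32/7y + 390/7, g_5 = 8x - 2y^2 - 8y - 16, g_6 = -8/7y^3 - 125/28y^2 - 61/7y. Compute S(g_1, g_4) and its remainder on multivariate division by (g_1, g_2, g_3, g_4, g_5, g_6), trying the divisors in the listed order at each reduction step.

lcm(LM(g_1), LM(g_4)) = x^2y.
S = (lcm/LT(g_1))·g_1 − (lcm/LT(g_4))·g_4 = 8x^2 - 2xy^2 - 141/56xy - 16x + 5/14y^4 + 4/7y^3 - 4/7y^2 - 195/28y.
Reduce S modulo (g_1, g_2, g_3, g_4, g_5, g_6) in that order:
  leading term x^2: subtract (1)·g_4 from 8x^2 - 2xy^2 - 141/56xy - 16x + 5/14y^4 + 4/7y^3 - 4/7y^2 - 195/28y → -2xy^2 - 141/56xy + 195/7x + 5/14y^4 + 24/7y^3 + 4y^2 - 323/28y - 390/7
  leading term xy^2: subtract (-2y)·g_1 from -2xy^2 - 141/56xy + 195/7x + 5/14y^4 + 24/7y^3 + 4y^2 - 323/28y - 390/7 → 755/56xy + 195/7x + 5/14y^4 - 4/7y^3 - 12y^2 - 1219/28y - 390/7
  leading term xy: subtract (755/56)·g_1 from 755/56xy + 195/7x + 5/14y^4 - 4/7y^3 - 12y^2 - 1219/28y - 390/7 → -80x + 5/14y^4 - 4/7y^3 + 419/28y^2 + 1801/28y + 160
  leading term x: subtract (-10)·g_5 from -80x + 5/14y^4 - 4/7y^3 + 419/28y^2 + 1801/28y + 160 → 5/14y^4 - 4/7y^3 - 141/28y^2 - 439/28y
  leading term y^4: subtract (-5/16y)·g_6 from 5/14y^4 - 4/7y^3 - 141/28y^2 - 439/28y → -881/448y^3 - 869/112y^2 - 439/28y
  leading term y^3: subtract (881/512)·g_6 from -881/448y^3 - 869/112y^2 - 439/28y → -1107/14336y^2 - 2451/3584y
  leading term y^2: no divisor's leading term divides it; move -1107/14336y^2 to the remainder.
  leading term y: no divisor's leading term divides it; move -2451/3584y to the remainder.
The remainder -1107/14336y^2 - 2451/3584y is nonzero, so it would be added as the next basis element.
An S-polynomial is built so that the two leading terms cancel; whether anything survives reduction is exactly the Gröbner-basis criterion.

S(g_1, g_4) = 8x^2 - 2xy^2 - 141/56xy - 16x + 5/14y^4 + 4/7y^3 - 4/7y^2 - 195/28y; remainder on division = -1107/14336y^2 - 2451/3584y.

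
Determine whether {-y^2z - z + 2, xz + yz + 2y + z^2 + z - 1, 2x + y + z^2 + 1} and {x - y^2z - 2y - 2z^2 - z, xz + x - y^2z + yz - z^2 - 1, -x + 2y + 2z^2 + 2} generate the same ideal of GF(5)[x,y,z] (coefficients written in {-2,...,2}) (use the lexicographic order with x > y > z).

Equality of ideals is decidable: compute both reduced Gröbner bases (unique for the ordering) and check whether they agree.
Buchberger on the first generating set:
f_1 = -y^2z - z + 2, LT = y^2z.
f_2 = xz + yz + 2y + z^2 + z - 1, LT = xz.
f_3 = 2x + y + z^2 + 1, LT = x.

S(f_1,f_2): lcm = xy^2z. S = xz - 2x - y^3z - 2y^3 - y^2z^2 - y^2z + y^2.
  reduce S modulo (f_1, f_2, f_3):
  remainder -2y^3 + y^2 + 2y + z^2 - 2z ≠ 0; add g_4 = -2y^3 + y^2 + 2y + z^2 - 2z to the basis.

S(f_2,f_3): lcm = xz. S = -2yz + 2y + 2z^3 + z^2 - 2z - 1.
  reduce S modulo (f_1, f_2, f_3, g_4):
  remainder -2yz + 2y + 2z^3 + z^2 - 2z - 1 ≠ 0; add g_5 = -2yz + 2y + 2z^3 + z^2 - 2z - 1 to the basis.

S(f_1,g_5): lcm = y^2z. S = y^2 + yz^3 - 2yz^2 - yz + 2y + z - 2.
  reduce S modulo (f_1, f_2, f_3, g_4, g_5):
  remainder y^2 + z^5 + 2z^4 - z^3 + 2z^2 + z - 1 ≠ 0; add g_6 = y^2 + z^5 + 2z^4 - z^3 + 2z^2 + z - 1 to the basis.

S(f_1,g_6): lcm = y^2z. S = -z^6 - 2z^5 + z^4 - 2z^3 - z^2 + 2z - 2.
  reduce S modulo (f_1, f_2, f_3, g_4, g_5, g_6):
  remainder -z^6 - 2z^5 + z^4 - 2z^3 - z^2 + 2z - 2 ≠ 0; add g_7 = -z^6 - 2z^5 + z^4 - 2z^3 - z^2 + 2z - 2 to the basis.

The other S-polynomials (S(f_1,f_3), S(f_1,g_4), S(f_2,g_4), S(f_3,g_4), S(f_2,g_5), S(f_3,g_5), S(g_4,g_5), S(f_2,g_6), S(f_3,g_6), S(g_4,g_6), S(g_5,g_6), S(f_1,g_7), S(f_2,g_7), S(f_3,g_7), S(g_4,g_7), S(g_5,g_7), S(g_6,g_7)) all reduce to 0 modulo the current basis, so we have a Gröbner basis.
Inter-reduce: drop elements whose leading term is divisible by another's, tail-reduce, and make monic.
Reduced Gröbner basis: {x - 2y - 2z^2 - 2, y^2 + z^5 + 2z^4 - z^3 + 2z^2 + z - 1, yz - y - z^3 + 2z^2 + z - 2, z^6 + 2z^5 - z^4 + 2z^3 + z^2 - 2z + 2}.

Buchberger on the second generating set:
h_1 = x - y^2z - 2y - 2z^2 - z, LT = x.
h_2 = xz + x - y^2z + yz - z^2 - 1, LT = xz.
h_3 = -x + 2y + 2z^2 + 2, LT = x.

S(h_1,h_2): lcm = xz. S = -x - y^2z^2 + y^2z + 2yz - 2z^3 + 1.
  reduce S modulo (h_1, h_2, h_3):
  remainder -y^2z^2 + 2yz - 2y - 2z^3 - 2z^2 - z + 1 ≠ 0; add k_4 = -y^2z^2 + 2yz - 2y - 2z^3 - 2z^2 - z + 1 to the basis.

S(h_1,h_3): lcm = x. S = -y^2z - z + 2.
  reduce S modulo (h_1, h_2, h_3, k_4):
  remainder -y^2z - z + 2 ≠ 0; add k_5 = -y^2z - z + 2 to the basis.

S(h_2,h_3): lcm = xz. S = x - y^2z - 2yz + 2z^3 - z^2 + 2z - 1.
  reduce S modulo (h_1, h_2, h_3, k_4, k_5):
  remainder -2yz + 2y + 2z^3 + z^2 - 2z - 1 ≠ 0; add k_6 = -2yz + 2y + 2z^3 + z^2 - 2z - 1 to the basis.

S(h_2,k_5): lcm = xy^2z. S = xy^2 - xz + 2x - y^4z + y^3z - y^2z^2 - y^2.
  reduce S modulo (h_1, h_2, h_3, k_4, k_5, k_6):
  remainder 2y^3 - y^2 - 2y - z^2 + 2z ≠ 0; add k_7 = 2y^3 - y^2 - 2y - z^2 + 2z to the basis.

S(h_2,k_6): lcm = xyz. S = 2xy + xz^3 - 2xz^2 - xz + 2x - y^3z + y^2z - yz^2 - y.
  reduce S modulo (h_1, h_2, h_3, k_4, k_5, k_6, k_7):
  remainder -y^2 - z^5 - 2z^4 + z^3 - 2z^2 - z + 1 ≠ 0; add k_8 = -y^2 - z^5 - 2z^4 + z^3 - 2z^2 - z + 1 to the basis.

S(k_4,k_6): lcm = y^2z^2. S = y^2z + yz^4 - 2yz^3 - yz^2 + 2y + 2z^3 + 2z^2 + z - 1.
  reduce S modulo (h_1, h_2, h_3, k_4, k_5, k_6, k_7, k_8):
  remainder z^6 + 2z^5 - z^4 + 2z^3 + z^2 - 2z + 2 ≠ 0; add k_9 = z^6 + 2z^5 - z^4 + 2z^3 + z^2 - 2z + 2 to the basis.

The other S-polynomials (S(h_1,k_4), S(h_2,k_4), S(h_3,k_4), S(h_1,k_5), S(h_3,k_5), S(k_4,k_5), S(h_1,k_6), S(h_3,k_6), S(k_5,k_6), S(h_1,k_7), S(h_2,k_7), S(h_3,k_7), S(k_4,k_7), S(k_5,k_7), S(k_6,k_7), S(h_1,k_8), S(h_2,k_8), S(h_3,k_8), S(k_4,k_8), S(k_5,k_8), S(k_6,k_8), S(k_7,k_8), S(h_1,k_9), S(h_2,k_9), S(h_3,k_9), S(k_4,k_9), S(k_5,k_9), S(k_6,k_9), S(k_7,k_9), S(k_8,k_9)) all reduce to 0 modulo the current basis, so we have a Gröbner basis.
Inter-reduce: drop elements whose leading term is divisible by another's, tail-reduce, and make monic.
Reduced Gröbner basis: {x - 2y - 2z^2 - 2, y^2 + z^5 + 2z^4 - z^3 + 2z^2 + z - 1, yz - y - z^3 + 2z^2 + z - 2, z^6 + 2z^5 - z^4 + 2z^3 + z^2 - 2z + 2}.

Same reduced basis, so the two generating sets span the same ideal.

Yes, the ideals are equal.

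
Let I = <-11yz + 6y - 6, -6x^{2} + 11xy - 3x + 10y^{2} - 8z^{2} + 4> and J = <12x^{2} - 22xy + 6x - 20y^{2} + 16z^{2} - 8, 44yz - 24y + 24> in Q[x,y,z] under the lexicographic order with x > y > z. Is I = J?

Yes, the ideals are equal.

For a fixed monomial order, each ideal has a unique reduced Gröbner basis; comparing bases decides equality.
Buchberger on the first generating set:
f_1 = -11yz + 6y - 6, LT = yz.
f_2 = -6x^{2} + 11xy - 3x + 10y^{2} - 8z^{2} + 4, LT = x^{2}.

The S-polynomials (S(f_1,f_2)) all reduce to 0 modulo the current basis, so we have a Gröbner basis.
Inter-reduce: drop elements whose leading term is divisible by another's, tail-reduce, and make monic.
Reduced Gröbner basis: {x^{2} - \tfrac{11}{6}xy + \tfrac{1}{2}x - \tfrac{5}{3}y^{2} + \tfrac{4}{3}z^{2} - \tfrac{2}{3}, yz - \tfrac{6}{11}y + \tfrac{6}{11}}.

Buchberger on the second generating set:
h_1 = 12x^{2} - 22xy + 6x - 20y^{2} + 16z^{2} - 8, LT = x^{2}.
h_2 = 44yz - 24y + 24, LT = yz.

The S-polynomials (S(h_1,h_2)) all reduce to 0 modulo the current basis, so we have a Gröbner basis.
Inter-reduce: drop elements whose leading term is divisible by another's, tail-reduce, and make monic.
Reduced Gröbner basis: {x^{2} - \tfrac{11}{6}xy + \tfrac{1}{2}x - \tfrac{5}{3}y^{2} + \tfrac{4}{3}z^{2} - \tfrac{2}{3}, yz - \tfrac{6}{11}y + \tfrac{6}{11}}.

These coincide, so the ideals are equal.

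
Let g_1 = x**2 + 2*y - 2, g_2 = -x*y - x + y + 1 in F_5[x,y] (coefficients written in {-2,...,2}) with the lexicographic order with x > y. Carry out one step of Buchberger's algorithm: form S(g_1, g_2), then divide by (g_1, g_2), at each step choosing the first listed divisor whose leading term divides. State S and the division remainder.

S(g_1, g_2) = -x**2 + x*y + x + 2*y**2 - 2*y; remainder on division = 2*y**2 + y - 1.

lcm(LM(g_1), LM(g_2)) = x**2*y.
S = (lcm/LT(g_1))·g_1 − (lcm/LT(g_2))·g_2 = -x**2 + x*y + x + 2*y**2 - 2*y.
Reduce S modulo (g_1, g_2) in that order:
  leading term x**2: subtract (-1)·g_1 from -x**2 + x*y + x + 2*y**2 - 2*y → x*y + x + 2*y**2 - 2
  leading term x*y: subtract (-1)·g_2 from x*y + x + 2*y**2 - 2 → 2*y**2 + y - 1
  leading term y**2: no divisor's leading term divides it; move 2*y**2 to the remainder.
  leading term y: no divisor's leading term divides it; move y to the remainder.
  leading term 1: no divisor's leading term divides it; move -1 to the remainder.
The remainder 2*y**2 + y - 1 is nonzero, so it would be added as the next basis element.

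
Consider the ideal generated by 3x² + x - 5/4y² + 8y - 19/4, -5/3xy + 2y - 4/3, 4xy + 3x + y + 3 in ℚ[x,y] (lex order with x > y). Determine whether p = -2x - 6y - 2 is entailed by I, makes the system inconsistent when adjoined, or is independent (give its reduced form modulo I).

First compute the reduced Gröbner basis of I by Buchberger's algorithm.
f_1 = 3x² + x - 5/4y² + 8y - 19/4, LT = x².
f_2 = -5/3xy + 2y - 4/3, LT = xy.
f_3 = 4xy + 3x + y + 3, LT = xy.

S(f_1,f_2): lcm = x²y. S = 23/15xy - ⅘x - 5/12y³ + 8/3y² - 19/12y.
  leading term xy: subtract (-23/25)·f_2 from 23/15xy - ⅘x - 5/12y³ + 8/3y² - 19/12y → -⅘x - 5/12y³ + 8/3y² + 77/300y - 92/75
  leading term x: no divisor's leading term divides it; move -⅘x to the remainder.
  leading term y³: no divisor's leading term divides it; move -5/12y³ to the remainder.
  leading term y²: no divisor's leading term divides it; move 8/3y² to the remainder.
  leading term y: no divisor's leading term divides it; move 77/300y to the remainder.
  leading term 1: no divisor's leading term divides it; move -92/75 to the remainder.
  remainder -⅘x - 5/12y³ + 8/3y² + 77/300y - 92/75 ≠ 0; add h_4 = -⅘x - 5/12y³ + 8/3y² + 77/300y - 92/75 to the basis.

S(f_1,f_3): lcm = x²y. S = -¾x² + 1/12xy - ¾x - 5/12y³ + 8/3y² - 19/12y.
  leading term x²: subtract (-¼)·f_1 from -¾x² + 1/12xy - ¾x - 5/12y³ + 8/3y² - 19/12y → 1/12xy - ½x - 5/12y³ + 113/48y² + 5/12y - 19/16
  leading term xy: subtract (-1/20)·f_2 from 1/12xy - ½x - 5/12y³ + 113/48y² + 5/12y - 19/16 → -½x - 5/12y³ + 113/48y² + 31/60y - 301/240
  leading term x: subtract (⅝)·h_4 from -½x - 5/12y³ + 113/48y² + 31/60y - 301/240 → -5/32y³ + 11/16y² + 57/160y - 39/80
  leading term y³: no divisor's leading term divides it; move -5/32y³ to the remainder.
  leading term y²: no divisor's leading term divides it; move 11/16y² to the remainder.
  leading term y: no divisor's leading term divides it; move 57/160y to the remainder.
  leading term 1: no divisor's leading term divides it; move -39/80 to the remainder.
  remainder -5/32y³ + 11/16y² + 57/160y - 39/80 ≠ 0; add h_5 = -5/32y³ + 11/16y² + 57/160y - 39/80 to the basis.

S(f_2,f_3): lcm = xy. S = -¾x - 29/20y + 1/20.
  leading term x: subtract (15/16)·h_4 from -¾x - 29/20y + 1/20 → 25/64y³ - 5/2y² - 541/320y + 6/5
  leading term y³: subtract (-5/2)·h_5 from 25/64y³ - 5/2y² - 541/320y + 6/5 → -25/32y² - ⅘y - 3/160
  leading term y²: no divisor's leading term divides it; move -25/32y² to the remainder.
  leading term y: no divisor's leading term divides it; move -⅘y to the remainder.
  leading term 1: no divisor's leading term divides it; move -3/160 to the remainder.
  remainder -25/32y² - ⅘y - 3/160 ≠ 0; add h_6 = -25/32y² - ⅘y - 3/160 to the basis.

S(f_2,h_4): lcm = xy. S = -25/48y⁴ + 10/3y³ + 77/240y² - 41/15y + ⅘.
  leading term y⁴: subtract (10/3y)·h_5 from -25/48y⁴ + 10/3y³ + 77/240y² - 41/15y + ⅘ → 25/24y³ - 13/15y² - 133/120y + ⅘
  leading term y³: subtract (-20/3)·h_5 from 25/24y³ - 13/15y² - 133/120y + ⅘ → 223/60y² + 19/15y - 49/20
  leading term y²: subtract (-1784/375)·h_6 from 223/60y² + 19/15y - 49/20 → -1587/625y - 1587/625
  leading term y: no divisor's leading term divides it; move -1587/625y to the remainder.
  leading term 1: no divisor's leading term divides it; move -1587/625 to the remainder.
  remainder -1587/625y - 1587/625 ≠ 0; add h_7 = -1587/625y - 1587/625 to the basis.

The other S-polynomials (S(f_1,h_4), S(f_3,h_4), S(f_1,h_5), S(f_2,h_5), S(f_3,h_5), S(h_4,h_5), S(f_1,h_6), S(f_2,h_6), S(f_3,h_6), S(h_4,h_6), S(h_5,h_6), S(f_1,h_7), S(f_2,h_7), S(f_3,h_7), S(h_4,h_7), S(h_5,h_7), S(h_6,h_7)) all reduce to 0 modulo the current basis, so we have a Gröbner basis.
Inter-reduce: drop elements whose leading term is divisible by another's, tail-reduce, and make monic.
Reduced Gröbner basis: {x - 2, y + 1}.
Label its elements g_1 = x - 2, g_2 = y + 1.

Reduce p = -2x - 6y - 2 modulo G:
  leading term x: subtract (-2)·g_1 from -2x - 6y - 2 → -6y - 6
  leading term y: subtract (-6)·g_2 from -6y - 6 → 0
  normal form = 0.
Since the normal form is 0, p ∈ I.

Ideal membership is decidable via reduction modulo a Gröbner basis.

-2x - 6y - 2 lies in I (it reduces to 0).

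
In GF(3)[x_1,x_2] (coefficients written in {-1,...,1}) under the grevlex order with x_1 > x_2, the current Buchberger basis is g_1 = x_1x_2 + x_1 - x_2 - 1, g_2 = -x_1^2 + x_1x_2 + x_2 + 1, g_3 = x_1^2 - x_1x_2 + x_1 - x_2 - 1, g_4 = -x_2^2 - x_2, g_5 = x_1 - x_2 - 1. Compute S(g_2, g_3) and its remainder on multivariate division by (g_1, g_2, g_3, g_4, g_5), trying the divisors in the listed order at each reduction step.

S(g_2, g_3) = -x_1; remainder on division = -x_2 - 1.

lcm(LM(g_2), LM(g_3)) = x_1^2.
S = (lcm/LT(g_2))·g_2 − (lcm/LT(g_3))·g_3 = -x_1.
Reduce S modulo (g_1, g_2, g_3, g_4, g_5) in that order:
  leading term x_1: subtract (-1)·g_5 from -x_1 → -x_2 - 1
  leading term x_2: no divisor's leading term divides it; move -x_2 to the remainder.
  leading term 1: no divisor's leading term divides it; move -1 to the remainder.
The remainder -x_2 - 1 is nonzero, so it would be added as the next basis element.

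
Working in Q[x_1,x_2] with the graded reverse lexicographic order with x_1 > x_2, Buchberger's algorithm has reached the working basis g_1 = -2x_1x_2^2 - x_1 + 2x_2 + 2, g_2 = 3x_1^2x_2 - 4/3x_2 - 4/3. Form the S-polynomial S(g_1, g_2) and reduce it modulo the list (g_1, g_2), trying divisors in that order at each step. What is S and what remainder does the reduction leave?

S(g_1, g_2) = 1/2x_1^2 - x_1x_2 + 4/9x_2^2 - x_1 + 4/9x_2; remainder on division = 1/2x_1^2 - x_1x_2 + 4/9x_2^2 - x_1 + 4/9x_2.

lcm(LM(g_1), LM(g_2)) = x_1^2x_2^2.
S = (lcm/LT(g_1))·g_1 − (lcm/LT(g_2))·g_2 = 1/2x_1^2 - x_1x_2 + 4/9x_2^2 - x_1 + 4/9x_2.
Reduce S modulo (g_1, g_2) in that order:
  leading term x_1^2: no divisor's leading term divides it; move 1/2x_1^2 to the remainder.
  leading term x_1x_2: no divisor's leading term divides it; move -x_1x_2 to the remainder.
  leading term x_2^2: no divisor's leading term divides it; move 4/9x_2^2 to the remainder.
  leading term x_1: no divisor's leading term divides it; move -x_1 to the remainder.
  leading term x_2: no divisor's leading term divides it; move 4/9x_2 to the remainder.
The remainder 1/2x_1^2 - x_1x_2 + 4/9x_2^2 - x_1 + 4/9x_2 is nonzero, so it would be added as the next basis element.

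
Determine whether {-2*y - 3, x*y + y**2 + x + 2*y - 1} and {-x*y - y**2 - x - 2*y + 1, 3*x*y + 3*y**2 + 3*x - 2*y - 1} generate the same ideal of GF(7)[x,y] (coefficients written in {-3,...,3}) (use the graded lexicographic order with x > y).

Since reduced Gröbner bases are canonical representatives of ideals under a given ordering, it suffices to compute and compare them.
Buchberger on the first generating set:
f_1 = -2*y - 3, LT = y.
f_2 = x*y + y**2 + x + 2*y - 1, LT = x*y.

S(f_1,f_2): lcm = x*y. S = -y**2 - 3*x - 2*y + 1.
  leading term y**2: subtract (-3*y)·f_1 from -y**2 - 3*x - 2*y + 1 → -3*x + 3*y + 1
  leading term x: no divisor's leading term divides it; move -3*x to the remainder.
  leading term y: subtract (2)·f_1 from 3*y + 1 → 0
  remainder -3*x ≠ 0; add g_3 = -3*x to the basis.

The other S-polynomials (S(f_1,g_3), S(f_2,g_3)) all reduce to 0 modulo the current basis, so we have a Gröbner basis.
Inter-reduce: drop elements whose leading term is divisible by another's, tail-reduce, and make monic.
Reduced Gröbner basis: {x, y - 2}.

Buchberger on the second generating set:
h_1 = -x*y - y**2 - x - 2*y + 1, LT = x*y.
h_2 = 3*x*y + 3*y**2 + 3*x - 2*y - 1, LT = x*y.

S(h_1,h_2): lcm = x*y. S = -2*y - 3.
  leading term y: no divisor's leading term divides it; move -2*y to the remainder.
  leading term 1: no divisor's leading term divides it; move -3 to the remainder.
  remainder -2*y - 3 ≠ 0; add k_3 = -2*y - 3 to the basis.

S(h_1,k_3): lcm = x*y. S = y**2 + 3*x + 2*y - 1.
  leading term y**2: subtract (3*y)·k_3 from y**2 + 3*x + 2*y - 1 → 3*x - 3*y - 1
  leading term x: no divisor's leading term divides it; move 3*x to the remainder.
  leading term y: subtract (-2)·k_3 from -3*y - 1 → 0
  remainder 3*x ≠ 0; add k_4 = 3*x to the basis.

The other S-polynomials (S(h_2,k_3), S(h_1,k_4), S(h_2,k_4), S(k_3,k_4)) all reduce to 0 modulo the current basis, so we have a Gröbner basis.
Inter-reduce: drop elements whose leading term is divisible by another's, tail-reduce, and make monic.
Reduced Gröbner basis: {x, y - 2}.

Same reduced basis, so the two generating sets span the same ideal.

Yes, the ideals are equal.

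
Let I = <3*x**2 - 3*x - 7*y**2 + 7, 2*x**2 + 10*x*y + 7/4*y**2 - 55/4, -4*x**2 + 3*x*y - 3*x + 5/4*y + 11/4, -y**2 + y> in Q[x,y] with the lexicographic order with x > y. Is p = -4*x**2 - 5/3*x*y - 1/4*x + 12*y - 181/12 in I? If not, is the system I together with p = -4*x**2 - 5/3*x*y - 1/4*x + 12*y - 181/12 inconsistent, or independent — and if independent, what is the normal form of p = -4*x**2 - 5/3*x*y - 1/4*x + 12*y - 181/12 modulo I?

Adjoining -4*x**2 - 5/3*x*y - 1/4*x + 12*y - 181/12 makes the ideal the whole ring: the system is inconsistent.

First compute the reduced Gröbner basis of I by Buchberger's algorithm.
f_1 = 3*x**2 - 3*x - 7*y**2 + 7, LT = x**2.
f_2 = 2*x**2 + 10*x*y + 7/4*y**2 - 55/4, LT = x**2.
f_3 = -4*x**2 + 3*x*y - 3*x + 5/4*y + 11/4, LT = x**2.
f_4 = -y**2 + y, LT = y**2.

S(f_1,f_2): lcm = x**2. S = -5*x*y - x - 77/24*y**2 + 221/24.
  reduce S modulo (f_1, f_2, f_3, f_4):
  remainder -5*x*y - x - 77/24*y + 221/24 ≠ 0; add h_5 = -5*x*y - x - 77/24*y + 221/24 to the basis.

S(f_1,f_3): lcm = x**2. S = 3/4*x*y - 7/4*x - 7/3*y**2 + 5/16*y + 145/48.
  reduce S modulo (f_1, f_2, f_3, f_4, h_5):
  remainder -19/10*x - 1201/480*y + 2113/480 ≠ 0; add h_6 = -19/10*x - 1201/480*y + 2113/480 to the basis.

S(f_1,h_5): lcm = x**2*y. S = -1/5*x**2 - 197/120*x*y + 221/120*x - 7/3*y**3 + 7/3*y.
  reduce S modulo (f_1, f_2, f_3, f_4, h_5, h_6):
  remainder -27463/13680*y + 27463/13680 ≠ 0; add h_7 = -27463/13680*y + 27463/13680 to the basis.

The other S-polynomials (S(f_1,f_4), S(f_2,f_3), S(f_2,f_4), S(f_3,f_4), S(f_2,h_5), S(f_3,h_5), S(f_4,h_5), S(f_1,h_6), S(f_2,h_6), S(f_3,h_6), S(f_4,h_6), S(h_5,h_6), S(f_1,h_7), S(f_2,h_7), S(f_3,h_7), S(f_4,h_7), S(h_5,h_7), S(h_6,h_7)) all reduce to 0 modulo the current basis, so we have a Gröbner basis.
Inter-reduce: drop elements whose leading term is divisible by another's, tail-reduce, and make monic.
Reduced Gröbner basis: {x - 1, y - 1}.
Label its elements g_1 = x - 1, g_2 = y - 1.

Reduce p = -4*x**2 - 5/3*x*y - 1/4*x + 12*y - 181/12 modulo G:
  leading term x**2: subtract (-4*x)·g_1 from -4*x**2 - 5/3*x*y - 1/4*x + 12*y - 181/12 → -5/3*x*y - 17/4*x + 12*y - 181/12
  leading term x*y: subtract (-5/3*y)·g_1 from -5/3*x*y - 17/4*x + 12*y - 181/12 → -17/4*x + 31/3*y - 181/12
  leading term x: subtract (-17/4)·g_1 from -17/4*x + 31/3*y - 181/12 → 31/3*y - 58/3
  leading term y: subtract (31/3)·g_2 from 31/3*y - 58/3 → -9
  leading term 1: no divisor's leading term divides it; move -9 to the remainder.
  normal form = -9.
The normal form is nonzero, so p ∉ I. Since p minus its normal form lies in I, I + (p) = I + (r) where r = -9; decide whether this ideal is the whole ring.
Here r = -9 is a nonzero constant, hence a unit: 1 ∈ I + (p), the Gröbner basis of I + (p) is {1}, and the enlarged system has no common solution — adjoining p is inconsistent.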